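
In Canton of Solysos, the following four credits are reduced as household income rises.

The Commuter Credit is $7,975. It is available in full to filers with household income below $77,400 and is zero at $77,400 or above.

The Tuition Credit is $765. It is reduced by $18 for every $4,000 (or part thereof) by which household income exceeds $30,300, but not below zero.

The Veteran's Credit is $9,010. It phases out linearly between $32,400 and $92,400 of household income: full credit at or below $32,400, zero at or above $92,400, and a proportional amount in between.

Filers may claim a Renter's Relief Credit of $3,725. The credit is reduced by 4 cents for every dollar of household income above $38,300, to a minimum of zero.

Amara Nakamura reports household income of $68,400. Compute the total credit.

Commuter Credit: $68,400 is below the $77,400 cutoff, so the full $7,975 applies.
Tuition Credit: income exceeds $30,300 by $38,100, which is 10 full-or-partial $4,000 increments; reduction = 10 × $18 = $180, leaving $585.
Veteran's Credit: $68,400 is $36,000 into a $60,000 phase-out range, leaving 24,000/60,000 of the credit: $9,010 × 24,000/60,000 = $3,604.
Renter's Relief Credit: 4% of the $30,100 excess over $38,300 is $1,204; credit = $3,725 − $1,204 = $2,521.
Total: $7,975 + $585 + $3,604 + $2,521 = $14,685.

$14,685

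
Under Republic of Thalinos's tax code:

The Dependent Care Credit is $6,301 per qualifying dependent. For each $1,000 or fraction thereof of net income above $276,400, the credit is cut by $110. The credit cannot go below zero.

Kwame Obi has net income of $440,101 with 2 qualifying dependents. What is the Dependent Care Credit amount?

Dependent Care Credit: base = 2 × $6,301 = $12,602. income exceeds $276,400 by $163,701 → 164 increments × $110 = $18,040 ≥ base, so the credit is $0.

$0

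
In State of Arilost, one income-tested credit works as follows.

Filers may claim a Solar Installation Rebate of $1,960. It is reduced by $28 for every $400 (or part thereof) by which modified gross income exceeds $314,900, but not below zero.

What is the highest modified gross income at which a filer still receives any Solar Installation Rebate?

$342,500

After 69 increments the reduction is 69 × $28 = $1,932, leaving $28; one more increment wipes it out. Increment 69 ends at excess 69 × $400 = $27,600, so the highest qualifying income is $314,900 + $27,600 = $342,500.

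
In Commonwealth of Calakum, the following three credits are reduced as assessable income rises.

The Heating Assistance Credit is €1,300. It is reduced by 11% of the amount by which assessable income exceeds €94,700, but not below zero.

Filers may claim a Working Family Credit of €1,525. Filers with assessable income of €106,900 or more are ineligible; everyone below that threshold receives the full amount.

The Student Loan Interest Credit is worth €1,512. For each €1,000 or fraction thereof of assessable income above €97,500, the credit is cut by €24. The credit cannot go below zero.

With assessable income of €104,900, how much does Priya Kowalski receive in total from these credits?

Heating Assistance Credit: 11% of the €10,200 excess over €94,700 is €1,122; credit = €1,300 − €1,122 = €178.
Working Family Credit: €104,900 is below the €106,900 cutoff, so the full €1,525 applies.
Student Loan Interest Credit: income exceeds €97,500 by €7,400, which is 8 full-or-partial €1,000 increments; reduction = 8 × €24 = €192, leaving €1,320.
Total: €178 + €1,525 + €1,320 = €3,023.

€3,023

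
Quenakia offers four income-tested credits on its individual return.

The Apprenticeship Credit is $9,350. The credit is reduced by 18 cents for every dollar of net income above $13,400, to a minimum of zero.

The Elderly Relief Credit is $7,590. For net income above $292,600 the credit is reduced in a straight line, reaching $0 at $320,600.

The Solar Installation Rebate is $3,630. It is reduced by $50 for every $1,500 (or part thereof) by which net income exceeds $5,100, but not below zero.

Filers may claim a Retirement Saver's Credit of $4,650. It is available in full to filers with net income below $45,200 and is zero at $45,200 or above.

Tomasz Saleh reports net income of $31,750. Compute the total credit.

$21,017

Apprenticeship Credit: 18% of the $18,350 excess over $13,400 is $3,303; credit = $9,350 − $3,303 = $6,047.
Elderly Relief Credit: $31,750 is at or below the $292,600 threshold, so the full $7,590 applies.
Solar Installation Rebate: income exceeds $5,100 by $26,650, which is 18 full-or-partial $1,500 increments; reduction = 18 × $50 = $900, leaving $2,730.
Retirement Saver's Credit: $31,750 is below the $45,200 cutoff, so the full $4,650 applies.
Total: $6,047 + $7,590 + $2,730 + $4,650 = $21,017.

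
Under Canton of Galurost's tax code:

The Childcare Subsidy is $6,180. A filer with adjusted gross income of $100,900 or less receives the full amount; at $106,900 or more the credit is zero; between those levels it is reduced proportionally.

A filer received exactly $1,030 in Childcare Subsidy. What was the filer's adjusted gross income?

$105,900

$1,030 is 1,030/6,180 of the full $6,180, so 5,150/6,180 of the $6,000 range has been used: income = $100,900 + $6,000 × 5,150/6,180 = $105,900.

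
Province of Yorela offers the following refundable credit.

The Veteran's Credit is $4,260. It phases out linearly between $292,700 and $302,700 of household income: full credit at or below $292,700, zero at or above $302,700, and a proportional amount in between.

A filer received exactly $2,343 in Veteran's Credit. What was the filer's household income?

$2,343 is 2,343/4,260 of the full $4,260, so 1,917/4,260 of the $10,000 range has been used: income = $292,700 + $10,000 × 1,917/4,260 = $297,200.

$297,200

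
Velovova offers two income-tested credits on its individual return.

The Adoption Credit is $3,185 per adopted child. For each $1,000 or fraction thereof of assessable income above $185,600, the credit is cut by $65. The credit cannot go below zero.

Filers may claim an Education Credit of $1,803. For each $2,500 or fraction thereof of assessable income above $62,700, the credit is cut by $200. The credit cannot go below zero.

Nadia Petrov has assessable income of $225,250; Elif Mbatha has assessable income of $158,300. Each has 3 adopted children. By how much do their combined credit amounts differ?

Nadia ($225,250): Adoption Credit: base = 3 × $3,185 = $9,555. income exceeds $185,600 by $39,650, which is 40 full-or-partial $1,000 increments; reduction = 40 × $65 = $2,600, leaving $6,955. Education Credit: income exceeds $62,700 by $162,550 → 66 increments × $200 = $13,200 ≥ base, so the credit is $0. total $6,955 + $0 = $6,955
Elif ($158,300): Adoption Credit: base = 3 × $3,185 = $9,555. $158,300 is at or below the $185,600 threshold, so the full $9,555 applies. Education Credit: income exceeds $62,700 by $95,600 → 39 increments × $200 = $7,800 ≥ base, so the credit is $0. total $9,555 + $0 = $9,555
Difference: |$6,955 − $9,555| = $2,600.

$2,600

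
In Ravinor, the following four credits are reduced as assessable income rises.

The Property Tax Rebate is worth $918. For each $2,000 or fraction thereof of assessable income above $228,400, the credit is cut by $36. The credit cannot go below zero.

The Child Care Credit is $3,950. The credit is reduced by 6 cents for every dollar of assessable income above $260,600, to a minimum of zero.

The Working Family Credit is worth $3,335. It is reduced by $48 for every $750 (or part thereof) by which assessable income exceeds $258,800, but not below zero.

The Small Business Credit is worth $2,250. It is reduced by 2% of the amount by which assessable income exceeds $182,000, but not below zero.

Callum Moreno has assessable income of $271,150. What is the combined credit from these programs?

Property Tax Rebate: income exceeds $228,400 by $42,750, which is 22 full-or-partial $2,000 increments; reduction = 22 × $36 = $792, leaving $126.
Child Care Credit: 6% of the $10,550 excess over $260,600 is $633; credit = $3,950 − $633 = $3,317.
Working Family Credit: income exceeds $258,800 by $12,350, which is 17 full-or-partial $750 increments; reduction = 17 × $48 = $816, leaving $2,519.
Small Business Credit: 2% of the $89,150 excess over $182,000 is $1,783; credit = $2,250 − $1,783 = $467.
Total: $126 + $3,317 + $2,519 + $467 = $6,429.

$6,429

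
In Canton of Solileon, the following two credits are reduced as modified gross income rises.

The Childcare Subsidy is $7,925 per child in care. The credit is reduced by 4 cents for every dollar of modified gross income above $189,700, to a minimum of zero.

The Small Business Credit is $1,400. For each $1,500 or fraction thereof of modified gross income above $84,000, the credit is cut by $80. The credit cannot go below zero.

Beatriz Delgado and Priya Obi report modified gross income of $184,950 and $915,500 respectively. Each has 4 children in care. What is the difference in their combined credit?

$29,032

Beatriz ($184,950): Childcare Subsidy: base = 4 × $7,925 = $31,700. $184,950 is at or below the $189,700 threshold, so the full $31,700 applies. Small Business Credit: income exceeds $84,000 by $100,950 → 68 increments × $80 = $5,440 ≥ base, so the credit is $0. total $31,700 + $0 = $31,700
Priya ($915,500): Childcare Subsidy: base = 4 × $7,925 = $31,700. 4% of the $725,800 excess over $189,700 is $29,032; credit = $31,700 − $29,032 = $2,668. Small Business Credit: income exceeds $84,000 by $831,500 → 555 increments × $80 = $44,400 ≥ base, so the credit is $0. total $2,668 + $0 = $2,668
Difference: |$31,700 − $2,668| = $29,032.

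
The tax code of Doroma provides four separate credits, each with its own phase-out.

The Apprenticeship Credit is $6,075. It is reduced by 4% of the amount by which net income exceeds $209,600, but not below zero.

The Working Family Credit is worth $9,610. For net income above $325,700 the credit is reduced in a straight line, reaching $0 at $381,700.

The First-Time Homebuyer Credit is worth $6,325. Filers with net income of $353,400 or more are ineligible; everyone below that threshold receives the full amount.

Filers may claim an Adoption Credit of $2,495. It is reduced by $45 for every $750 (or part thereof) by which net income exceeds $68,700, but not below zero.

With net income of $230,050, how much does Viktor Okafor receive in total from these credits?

Apprenticeship Credit: 4% of the $20,450 excess over $209,600 is $818; credit = $6,075 − $818 = $5,257.
Working Family Credit: $230,050 is at or below the $325,700 threshold, so the full $9,610 applies.
First-Time Homebuyer Credit: $230,050 is below the $353,400 cutoff, so the full $6,325 applies.
Adoption Credit: income exceeds $68,700 by $161,350 → 216 increments × $45 = $9,720 ≥ base, so the credit is $0.
Total: $5,257 + $9,610 + $6,325 + $0 = $21,192.

$21,192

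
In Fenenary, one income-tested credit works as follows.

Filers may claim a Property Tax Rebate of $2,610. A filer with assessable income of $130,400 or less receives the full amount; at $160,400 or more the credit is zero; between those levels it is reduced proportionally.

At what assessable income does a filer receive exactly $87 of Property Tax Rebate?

$87 is 87/2,610 of the full $2,610, so 2,523/2,610 of the $30,000 range has been used: income = $130,400 + $30,000 × 2,523/2,610 = $159,400.

$159,400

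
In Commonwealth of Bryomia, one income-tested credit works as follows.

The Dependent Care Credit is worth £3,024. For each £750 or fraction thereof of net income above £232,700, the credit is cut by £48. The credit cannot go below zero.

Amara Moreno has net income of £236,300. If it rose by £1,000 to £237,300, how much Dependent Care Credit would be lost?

£96

At £236,300 — income exceeds £232,700 by £3,600, which is 5 full-or-partial £750 increments; reduction = 5 × £48 = £240, leaving £2,784.
At £237,300 — income exceeds £232,700 by £4,600, which is 7 full-or-partial £750 increments; reduction = 7 × £48 = £336, leaving £2,688.
Lost: £2,784 − £2,688 = £96.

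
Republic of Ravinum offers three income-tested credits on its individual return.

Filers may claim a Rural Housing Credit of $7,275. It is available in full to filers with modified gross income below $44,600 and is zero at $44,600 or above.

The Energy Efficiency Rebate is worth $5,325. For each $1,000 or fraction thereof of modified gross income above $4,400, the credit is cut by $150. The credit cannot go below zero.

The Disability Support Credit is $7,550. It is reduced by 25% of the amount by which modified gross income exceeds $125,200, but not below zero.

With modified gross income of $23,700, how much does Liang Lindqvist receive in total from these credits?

Rural Housing Credit: $23,700 is below the $44,600 cutoff, so the full $7,275 applies.
Energy Efficiency Rebate: income exceeds $4,400 by $19,300, which is 20 full-or-partial $1,000 increments; reduction = 20 × $150 = $3,000, leaving $2,325.
Disability Support Credit: $23,700 is at or below the $125,200 threshold, so the full $7,550 applies.
Total: $7,275 + $2,325 + $7,550 = $17,150.

$17,150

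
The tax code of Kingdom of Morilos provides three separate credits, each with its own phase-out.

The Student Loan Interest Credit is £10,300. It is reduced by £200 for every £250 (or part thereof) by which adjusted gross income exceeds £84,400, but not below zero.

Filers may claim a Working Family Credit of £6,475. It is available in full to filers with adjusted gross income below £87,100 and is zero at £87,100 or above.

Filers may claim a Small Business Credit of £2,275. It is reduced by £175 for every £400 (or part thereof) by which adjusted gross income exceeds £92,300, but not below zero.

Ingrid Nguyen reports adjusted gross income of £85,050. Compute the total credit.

Student Loan Interest Credit: income exceeds £84,400 by £650, which is 3 full-or-partial £250 increments; reduction = 3 × £200 = £600, leaving £9,700.
Working Family Credit: £85,050 is below the £87,100 cutoff, so the full £6,475 applies.
Small Business Credit: £85,050 is at or below the £92,300 threshold, so the full £2,275 applies.
Total: £9,700 + £6,475 + £2,275 = £18,450.

£18,450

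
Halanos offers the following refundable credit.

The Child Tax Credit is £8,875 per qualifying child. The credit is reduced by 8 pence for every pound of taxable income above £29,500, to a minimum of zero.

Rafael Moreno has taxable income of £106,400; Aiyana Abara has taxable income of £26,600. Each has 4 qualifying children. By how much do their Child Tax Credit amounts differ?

Rafael (£106,400): Child Tax Credit: base = 4 × £8,875 = £35,500. 8% of the £76,900 excess over £29,500 is £6,152; credit = £35,500 − £6,152 = £29,348.
Aiyana (£26,600): Child Tax Credit: base = 4 × £8,875 = £35,500. £26,600 is at or below the £29,500 threshold, so the full £35,500 applies.
Difference: |£29,348 − £35,500| = £6,152.

£6,152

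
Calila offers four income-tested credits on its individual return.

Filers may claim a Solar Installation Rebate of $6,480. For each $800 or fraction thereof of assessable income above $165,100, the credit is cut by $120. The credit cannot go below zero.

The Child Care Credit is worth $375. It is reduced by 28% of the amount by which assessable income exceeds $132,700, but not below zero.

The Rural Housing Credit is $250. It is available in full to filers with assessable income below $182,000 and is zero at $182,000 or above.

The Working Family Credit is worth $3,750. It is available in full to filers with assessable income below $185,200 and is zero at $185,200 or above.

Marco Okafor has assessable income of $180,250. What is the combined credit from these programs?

Solar Installation Rebate: income exceeds $165,100 by $15,150, which is 19 full-or-partial $800 increments; reduction = 19 × $120 = $2,280, leaving $4,200.
Child Care Credit: 28% of the $47,550 excess over $132,700 is $13,314 ≥ base, so the credit is $0.
Rural Housing Credit: $180,250 is below the $182,000 cutoff, so the full $250 applies.
Working Family Credit: $180,250 is below the $185,200 cutoff, so the full $3,750 applies.
Total: $4,200 + $0 + $250 + $3,750 = $8,200.

$8,200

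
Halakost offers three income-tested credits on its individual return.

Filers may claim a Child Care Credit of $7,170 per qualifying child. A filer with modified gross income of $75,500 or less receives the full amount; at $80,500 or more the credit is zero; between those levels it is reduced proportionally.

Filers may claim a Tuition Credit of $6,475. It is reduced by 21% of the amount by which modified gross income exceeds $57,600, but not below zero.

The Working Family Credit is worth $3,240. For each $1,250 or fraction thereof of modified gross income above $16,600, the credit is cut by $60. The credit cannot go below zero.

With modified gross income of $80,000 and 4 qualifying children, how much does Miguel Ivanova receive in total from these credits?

$4,819

Child Care Credit: base = 4 × $7,170 = $28,680. $80,000 is $4,500 into a $5,000 phase-out range, leaving 500/5,000 of the credit: $28,680 × 500/5,000 = $2,868.
Tuition Credit: 21% of the $22,400 excess over $57,600 is $4,704; credit = $6,475 − $4,704 = $1,771.
Working Family Credit: income exceeds $16,600 by $63,400, which is 51 full-or-partial $1,250 increments; reduction = 51 × $60 = $3,060, leaving $180.
Total: $2,868 + $1,771 + $180 = $4,819.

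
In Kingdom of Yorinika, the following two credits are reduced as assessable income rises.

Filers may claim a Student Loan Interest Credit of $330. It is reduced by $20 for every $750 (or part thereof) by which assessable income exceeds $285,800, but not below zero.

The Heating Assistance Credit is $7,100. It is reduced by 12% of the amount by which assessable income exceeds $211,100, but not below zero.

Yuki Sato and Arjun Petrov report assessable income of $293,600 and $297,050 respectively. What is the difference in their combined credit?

$80

Yuki ($293,600): Student Loan Interest Credit: income exceeds $285,800 by $7,800, which is 11 full-or-partial $750 increments; reduction = 11 × $20 = $220, leaving $110. Heating Assistance Credit: 12% of the $82,500 excess over $211,100 is $9,900 ≥ base, so the credit is $0. total $110 + $0 = $110
Arjun ($297,050): Student Loan Interest Credit: income exceeds $285,800 by $11,250, which is 15 full-or-partial $750 increments; reduction = 15 × $20 = $300, leaving $30. Heating Assistance Credit: 12% of the $85,950 excess over $211,100 is $10,314 ≥ base, so the credit is $0. total $30 + $0 = $30
Difference: |$110 − $30| = $80.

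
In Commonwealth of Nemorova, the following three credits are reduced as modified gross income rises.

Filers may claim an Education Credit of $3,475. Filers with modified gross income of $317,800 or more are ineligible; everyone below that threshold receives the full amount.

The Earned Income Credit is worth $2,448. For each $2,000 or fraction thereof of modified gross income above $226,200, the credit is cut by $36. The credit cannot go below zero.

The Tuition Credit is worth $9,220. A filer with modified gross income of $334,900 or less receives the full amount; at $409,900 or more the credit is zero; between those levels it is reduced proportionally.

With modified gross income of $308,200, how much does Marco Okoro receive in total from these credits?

Education Credit: $308,200 is below the $317,800 cutoff, so the full $3,475 applies.
Earned Income Credit: income exceeds $226,200 by $82,000, which is 41 full-or-partial $2,000 increments; reduction = 41 × $36 = $1,476, leaving $972.
Tuition Credit: $308,200 is at or below the $334,900 threshold, so the full $9,220 applies.
Total: $3,475 + $972 + $9,220 = $13,667.

$13,667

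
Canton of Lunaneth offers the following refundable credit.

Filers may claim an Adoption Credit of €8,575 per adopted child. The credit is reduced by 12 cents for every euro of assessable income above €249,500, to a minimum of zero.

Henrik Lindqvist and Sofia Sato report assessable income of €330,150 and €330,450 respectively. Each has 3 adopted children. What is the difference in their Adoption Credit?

€36

Henrik (€330,150): Adoption Credit: base = 3 × €8,575 = €25,725. 12% of the €80,650 excess over €249,500 is €9,678; credit = €25,725 − €9,678 = €16,047.
Sofia (€330,450): Adoption Credit: base = 3 × €8,575 = €25,725. 12% of the €80,950 excess over €249,500 is €9,714; credit = €25,725 − €9,714 = €16,011.
Difference: |€16,047 − €16,011| = €36.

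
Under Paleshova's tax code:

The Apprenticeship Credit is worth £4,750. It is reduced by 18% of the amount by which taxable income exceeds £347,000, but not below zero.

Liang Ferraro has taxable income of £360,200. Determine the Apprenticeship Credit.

£2,374

Apprenticeship Credit: 18% of the £13,200 excess over £347,000 is £2,376; credit = £4,750 − £2,376 = £2,374.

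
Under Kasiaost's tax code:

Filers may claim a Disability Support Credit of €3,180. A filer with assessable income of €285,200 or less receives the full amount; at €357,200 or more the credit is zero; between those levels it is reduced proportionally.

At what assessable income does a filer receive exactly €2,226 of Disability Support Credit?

€306,800

€2,226 is 2,226/3,180 of the full €3,180, so 954/3,180 of the €72,000 range has been used: income = €285,200 + €72,000 × 954/3,180 = €306,800.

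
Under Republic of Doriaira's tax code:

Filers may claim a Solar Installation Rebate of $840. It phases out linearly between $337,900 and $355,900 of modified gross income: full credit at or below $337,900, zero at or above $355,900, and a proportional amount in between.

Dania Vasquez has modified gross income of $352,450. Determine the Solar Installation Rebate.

$161

Solar Installation Rebate: $352,450 is $14,550 into a $18,000 phase-out range, leaving 3,450/18,000 of the credit: $840 × 3,450/18,000 = $161.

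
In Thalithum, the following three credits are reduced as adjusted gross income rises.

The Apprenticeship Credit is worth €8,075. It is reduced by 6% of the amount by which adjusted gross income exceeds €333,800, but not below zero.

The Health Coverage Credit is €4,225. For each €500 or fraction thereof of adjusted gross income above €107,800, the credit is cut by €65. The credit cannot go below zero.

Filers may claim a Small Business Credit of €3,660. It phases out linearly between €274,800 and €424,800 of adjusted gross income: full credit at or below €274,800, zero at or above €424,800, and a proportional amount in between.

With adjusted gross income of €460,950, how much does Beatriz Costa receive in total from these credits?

Apprenticeship Credit: 6% of the €127,150 excess over €333,800 is €7,629; credit = €8,075 − €7,629 = €446.
Health Coverage Credit: income exceeds €107,800 by €353,150 → 707 increments × €65 = €45,955 ≥ base, so the credit is €0.
Small Business Credit: €460,950 is at or above €424,800, so the credit is €0.
Total: €446 + €0 + €0 = €446.

€446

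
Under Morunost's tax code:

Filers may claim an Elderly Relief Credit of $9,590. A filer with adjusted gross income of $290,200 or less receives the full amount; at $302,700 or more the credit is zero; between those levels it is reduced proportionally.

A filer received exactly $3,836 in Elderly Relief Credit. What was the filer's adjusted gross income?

$3,836 is 3,836/9,590 of the full $9,590, so 5,754/9,590 of the $12,500 range has been used: income = $290,200 + $12,500 × 5,754/9,590 = $297,700.

$297,700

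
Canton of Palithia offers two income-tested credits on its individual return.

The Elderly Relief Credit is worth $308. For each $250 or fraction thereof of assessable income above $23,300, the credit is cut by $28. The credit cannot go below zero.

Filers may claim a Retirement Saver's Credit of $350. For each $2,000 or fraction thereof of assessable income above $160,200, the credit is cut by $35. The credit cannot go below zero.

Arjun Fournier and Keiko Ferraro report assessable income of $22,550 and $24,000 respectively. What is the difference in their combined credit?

Arjun ($22,550): Elderly Relief Credit: $22,550 is at or below the $23,300 threshold, so the full $308 applies. Retirement Saver's Credit: $22,550 is at or below the $160,200 threshold, so the full $350 applies. total $308 + $350 = $658
Keiko ($24,000): Elderly Relief Credit: income exceeds $23,300 by $700, which is 3 full-or-partial $250 increments; reduction = 3 × $28 = $84, leaving $224. Retirement Saver's Credit: $24,000 is at or below the $160,200 threshold, so the full $350 applies. total $224 + $350 = $574
Difference: |$658 − $574| = $84.

$84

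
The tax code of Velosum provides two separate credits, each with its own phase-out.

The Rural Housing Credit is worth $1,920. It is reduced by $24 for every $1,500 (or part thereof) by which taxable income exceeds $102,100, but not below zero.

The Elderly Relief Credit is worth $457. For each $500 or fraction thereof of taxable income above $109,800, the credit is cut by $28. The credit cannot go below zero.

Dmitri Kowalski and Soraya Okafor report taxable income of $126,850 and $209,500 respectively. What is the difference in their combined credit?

$1,320

Dmitri ($126,850): Rural Housing Credit: income exceeds $102,100 by $24,750, which is 17 full-or-partial $1,500 increments; reduction = 17 × $24 = $408, leaving $1,512. Elderly Relief Credit: income exceeds $109,800 by $17,050 → 35 increments × $28 = $980 ≥ base, so the credit is $0. total $1,512 + $0 = $1,512
Soraya ($209,500): Rural Housing Credit: income exceeds $102,100 by $107,400, which is 72 full-or-partial $1,500 increments; reduction = 72 × $24 = $1,728, leaving $192. Elderly Relief Credit: income exceeds $109,800 by $99,700 → 200 increments × $28 = $5,600 ≥ base, so the credit is $0. total $192 + $0 = $192
Difference: |$1,512 − $192| = $1,320.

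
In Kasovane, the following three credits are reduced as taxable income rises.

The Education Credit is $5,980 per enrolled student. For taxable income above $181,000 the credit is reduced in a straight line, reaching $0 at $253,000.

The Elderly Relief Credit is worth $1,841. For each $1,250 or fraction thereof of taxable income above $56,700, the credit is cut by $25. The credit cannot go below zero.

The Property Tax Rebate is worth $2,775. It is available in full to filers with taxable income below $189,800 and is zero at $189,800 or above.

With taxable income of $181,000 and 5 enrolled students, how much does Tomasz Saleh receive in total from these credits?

Education Credit: base = 5 × $5,980 = $29,900. $181,000 is at or below the $181,000 threshold, so the full $29,900 applies.
Elderly Relief Credit: income exceeds $56,700 by $124,300 → 100 increments × $25 = $2,500 ≥ base, so the credit is $0.
Property Tax Rebate: $181,000 is below the $189,800 cutoff, so the full $2,775 applies.
Total: $29,900 + $0 + $2,775 = $32,675.

$32,675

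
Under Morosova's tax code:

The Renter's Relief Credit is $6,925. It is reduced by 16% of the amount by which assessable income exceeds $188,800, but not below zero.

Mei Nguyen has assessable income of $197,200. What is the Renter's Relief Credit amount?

Renter's Relief Credit: 16% of the $8,400 excess over $188,800 is $1,344; credit = $6,925 − $1,344 = $5,581.

$5,581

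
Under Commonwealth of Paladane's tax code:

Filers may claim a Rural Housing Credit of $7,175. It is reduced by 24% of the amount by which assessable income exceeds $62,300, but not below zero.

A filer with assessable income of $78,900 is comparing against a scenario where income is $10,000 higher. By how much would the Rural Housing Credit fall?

At $78,900 — 24% of the $16,600 excess over $62,300 is $3,984; credit = $7,175 − $3,984 = $3,191.
At $88,900 — 24% of the $26,600 excess over $62,300 is $6,384; credit = $7,175 − $6,384 = $791.
Lost: $3,191 − $791 = $2,400.

$2,400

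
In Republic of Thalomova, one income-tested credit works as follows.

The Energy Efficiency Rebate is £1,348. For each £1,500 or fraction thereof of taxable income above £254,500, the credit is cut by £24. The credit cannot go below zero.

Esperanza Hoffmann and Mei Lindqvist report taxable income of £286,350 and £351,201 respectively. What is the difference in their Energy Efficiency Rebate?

Esperanza (£286,350): Energy Efficiency Rebate: income exceeds £254,500 by £31,850, which is 22 full-or-partial £1,500 increments; reduction = 22 × £24 = £528, leaving £820.
Mei (£351,201): Energy Efficiency Rebate: income exceeds £254,500 by £96,701 → 65 increments × £24 = £1,560 ≥ base, so the credit is £0.
Difference: |£820 − £0| = £820.

£820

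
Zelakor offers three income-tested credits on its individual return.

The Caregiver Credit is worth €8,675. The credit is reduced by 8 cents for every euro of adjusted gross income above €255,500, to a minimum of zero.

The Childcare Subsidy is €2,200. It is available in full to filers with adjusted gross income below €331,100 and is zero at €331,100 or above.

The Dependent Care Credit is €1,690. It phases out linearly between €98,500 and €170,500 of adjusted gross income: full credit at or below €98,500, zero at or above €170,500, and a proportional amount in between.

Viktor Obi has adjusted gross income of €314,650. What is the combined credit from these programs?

€6,143

Caregiver Credit: 8% of the €59,150 excess over €255,500 is €4,732; credit = €8,675 − €4,732 = €3,943.
Childcare Subsidy: €314,650 is below the €331,100 cutoff, so the full €2,200 applies.
Dependent Care Credit: €314,650 is at or above €170,500, so the credit is €0.
Total: €3,943 + €2,200 + €0 = €6,143.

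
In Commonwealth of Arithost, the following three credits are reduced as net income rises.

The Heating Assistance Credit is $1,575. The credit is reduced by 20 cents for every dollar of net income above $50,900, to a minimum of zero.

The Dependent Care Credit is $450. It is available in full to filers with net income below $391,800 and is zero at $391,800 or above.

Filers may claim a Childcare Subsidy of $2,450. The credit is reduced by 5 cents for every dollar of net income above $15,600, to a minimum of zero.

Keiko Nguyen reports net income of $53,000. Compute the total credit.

Heating Assistance Credit: 20% of the $2,100 excess over $50,900 is $420; credit = $1,575 − $420 = $1,155.
Dependent Care Credit: $53,000 is below the $391,800 cutoff, so the full $450 applies.
Childcare Subsidy: 5% of the $37,400 excess over $15,600 is $1,870; credit = $2,450 − $1,870 = $580.
Total: $1,155 + $450 + $580 = $2,185.

$2,185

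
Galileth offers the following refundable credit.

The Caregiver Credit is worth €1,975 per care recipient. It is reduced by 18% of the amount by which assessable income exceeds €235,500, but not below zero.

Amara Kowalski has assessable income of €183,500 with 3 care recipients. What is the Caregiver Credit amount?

€5,925

Caregiver Credit: base = 3 × €1,975 = €5,925. €183,500 is at or below the €235,500 threshold, so the full €5,925 applies.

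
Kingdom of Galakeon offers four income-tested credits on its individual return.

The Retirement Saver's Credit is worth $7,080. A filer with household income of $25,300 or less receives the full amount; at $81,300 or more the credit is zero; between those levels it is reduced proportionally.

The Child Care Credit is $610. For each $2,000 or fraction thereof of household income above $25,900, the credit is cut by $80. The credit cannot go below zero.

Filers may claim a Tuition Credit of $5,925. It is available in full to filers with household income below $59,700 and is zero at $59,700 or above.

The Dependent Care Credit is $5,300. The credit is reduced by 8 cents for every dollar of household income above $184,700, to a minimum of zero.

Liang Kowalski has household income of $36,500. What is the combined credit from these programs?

$17,019

Retirement Saver's Credit: $36,500 is $11,200 into a $56,000 phase-out range, leaving 44,800/56,000 of the credit: $7,080 × 44,800/56,000 = $5,664.
Child Care Credit: income exceeds $25,900 by $10,600, which is 6 full-or-partial $2,000 increments; reduction = 6 × $80 = $480, leaving $130.
Tuition Credit: $36,500 is below the $59,700 cutoff, so the full $5,925 applies.
Dependent Care Credit: $36,500 is at or below the $184,700 threshold, so the full $5,300 applies.
Total: $5,664 + $130 + $5,925 + $5,300 = $17,019.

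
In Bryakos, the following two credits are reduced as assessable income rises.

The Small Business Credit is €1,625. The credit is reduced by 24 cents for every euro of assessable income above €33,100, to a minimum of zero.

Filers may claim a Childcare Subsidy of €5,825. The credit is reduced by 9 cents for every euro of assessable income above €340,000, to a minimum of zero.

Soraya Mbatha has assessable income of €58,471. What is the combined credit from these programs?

Small Business Credit: 24% of the €25,371 excess over €33,100 is €6,089.04 ≥ base, so the credit is €0.
Childcare Subsidy: €58,471 is at or below the €340,000 threshold, so the full €5,825 applies.
Total: €0 + €5,825 = €5,825.

€5,825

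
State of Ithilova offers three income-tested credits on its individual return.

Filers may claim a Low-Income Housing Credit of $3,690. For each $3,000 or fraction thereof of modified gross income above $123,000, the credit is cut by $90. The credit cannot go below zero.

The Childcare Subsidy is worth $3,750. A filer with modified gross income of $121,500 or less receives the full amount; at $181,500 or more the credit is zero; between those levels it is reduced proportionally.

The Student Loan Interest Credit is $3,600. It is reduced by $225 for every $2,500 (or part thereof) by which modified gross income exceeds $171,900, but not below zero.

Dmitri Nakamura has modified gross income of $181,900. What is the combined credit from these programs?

Low-Income Housing Credit: income exceeds $123,000 by $58,900, which is 20 full-or-partial $3,000 increments; reduction = 20 × $90 = $1,800, leaving $1,890.
Childcare Subsidy: $181,900 is at or above $181,500, so the credit is $0.
Student Loan Interest Credit: income exceeds $171,900 by $10,000, which is 4 full-or-partial $2,500 increments; reduction = 4 × $225 = $900, leaving $2,700.
Total: $1,890 + $0 + $2,700 = $4,590.

$4,590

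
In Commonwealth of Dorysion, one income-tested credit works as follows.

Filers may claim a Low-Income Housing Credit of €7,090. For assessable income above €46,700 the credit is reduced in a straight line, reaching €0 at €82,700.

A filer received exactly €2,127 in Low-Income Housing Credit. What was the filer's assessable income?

€71,900

€2,127 is 2,127/7,090 of the full €7,090, so 4,963/7,090 of the €36,000 range has been used: income = €46,700 + €36,000 × 4,963/7,090 = €71,900.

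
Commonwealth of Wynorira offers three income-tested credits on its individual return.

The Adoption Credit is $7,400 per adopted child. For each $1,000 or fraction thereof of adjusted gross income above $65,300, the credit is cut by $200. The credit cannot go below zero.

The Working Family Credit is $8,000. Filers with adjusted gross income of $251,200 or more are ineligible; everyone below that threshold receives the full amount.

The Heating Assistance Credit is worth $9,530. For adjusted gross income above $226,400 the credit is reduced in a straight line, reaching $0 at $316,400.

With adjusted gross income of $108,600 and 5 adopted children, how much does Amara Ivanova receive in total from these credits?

$45,730

Adoption Credit: base = 5 × $7,400 = $37,000. income exceeds $65,300 by $43,300, which is 44 full-or-partial $1,000 increments; reduction = 44 × $200 = $8,800, leaving $28,200.
Working Family Credit: $108,600 is below the $251,200 cutoff, so the full $8,000 applies.
Heating Assistance Credit: $108,600 is at or below the $226,400 threshold, so the full $9,530 applies.
Total: $28,200 + $8,000 + $9,530 = $45,730.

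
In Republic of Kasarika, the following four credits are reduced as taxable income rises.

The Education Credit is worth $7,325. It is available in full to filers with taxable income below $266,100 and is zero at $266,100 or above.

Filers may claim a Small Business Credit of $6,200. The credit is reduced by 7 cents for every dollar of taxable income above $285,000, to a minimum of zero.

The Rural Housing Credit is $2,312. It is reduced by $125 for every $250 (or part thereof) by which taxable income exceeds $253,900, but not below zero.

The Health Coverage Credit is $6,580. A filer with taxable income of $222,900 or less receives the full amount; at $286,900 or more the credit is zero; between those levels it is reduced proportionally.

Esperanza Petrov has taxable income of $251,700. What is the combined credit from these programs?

Education Credit: $251,700 is below the $266,100 cutoff, so the full $7,325 applies.
Small Business Credit: $251,700 is at or below the $285,000 threshold, so the full $6,200 applies.
Rural Housing Credit: $251,700 is at or below the $253,900 threshold, so the full $2,312 applies.
Health Coverage Credit: $251,700 is $28,800 into a $64,000 phase-out range, leaving 35,200/64,000 of the credit: $6,580 × 35,200/64,000 = $3,619.
Total: $7,325 + $6,200 + $2,312 + $3,619 = $19,456.

$19,456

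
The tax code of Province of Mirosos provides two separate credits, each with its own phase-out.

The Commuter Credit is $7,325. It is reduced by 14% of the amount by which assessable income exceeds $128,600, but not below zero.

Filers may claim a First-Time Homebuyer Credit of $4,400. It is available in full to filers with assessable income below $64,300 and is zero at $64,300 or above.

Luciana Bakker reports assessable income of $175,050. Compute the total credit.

$822

Commuter Credit: 14% of the $46,450 excess over $128,600 is $6,503; credit = $7,325 − $6,503 = $822.
First-Time Homebuyer Credit: $175,050 meets or exceeds the $64,300 cutoff, so the credit is $0.
Total: $822 + $0 = $822.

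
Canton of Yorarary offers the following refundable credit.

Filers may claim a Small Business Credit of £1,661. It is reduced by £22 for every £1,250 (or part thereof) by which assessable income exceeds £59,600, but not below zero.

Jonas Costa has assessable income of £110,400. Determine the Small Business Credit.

£759

Small Business Credit: income exceeds £59,600 by £50,800, which is 41 full-or-partial £1,250 increments; reduction = 41 × £22 = £902, leaving £759.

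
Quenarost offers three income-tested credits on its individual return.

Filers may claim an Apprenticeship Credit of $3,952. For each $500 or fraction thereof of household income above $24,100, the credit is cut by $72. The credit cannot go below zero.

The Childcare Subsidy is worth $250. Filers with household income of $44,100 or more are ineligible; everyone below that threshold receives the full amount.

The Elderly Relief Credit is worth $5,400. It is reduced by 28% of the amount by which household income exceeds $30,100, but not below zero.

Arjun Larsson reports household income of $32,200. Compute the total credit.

Apprenticeship Credit: income exceeds $24,100 by $8,100, which is 17 full-or-partial $500 increments; reduction = 17 × $72 = $1,224, leaving $2,728.
Childcare Subsidy: $32,200 is below the $44,100 cutoff, so the full $250 applies.
Elderly Relief Credit: 28% of the $2,100 excess over $30,100 is $588; credit = $5,400 − $588 = $4,812.
Total: $2,728 + $250 + $4,812 = $7,790.

$7,790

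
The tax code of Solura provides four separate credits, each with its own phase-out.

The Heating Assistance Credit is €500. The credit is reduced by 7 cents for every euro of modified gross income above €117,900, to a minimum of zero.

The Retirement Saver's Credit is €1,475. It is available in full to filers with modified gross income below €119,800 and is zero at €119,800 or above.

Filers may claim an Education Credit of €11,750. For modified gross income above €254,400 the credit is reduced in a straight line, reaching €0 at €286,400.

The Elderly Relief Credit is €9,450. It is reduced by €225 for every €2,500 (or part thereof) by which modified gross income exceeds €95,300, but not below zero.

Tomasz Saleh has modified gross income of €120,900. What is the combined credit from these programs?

Heating Assistance Credit: 7% of the €3,000 excess over €117,900 is €210; credit = €500 − €210 = €290.
Retirement Saver's Credit: €120,900 meets or exceeds the €119,800 cutoff, so the credit is €0.
Education Credit: €120,900 is at or below the €254,400 threshold, so the full €11,750 applies.
Elderly Relief Credit: income exceeds €95,300 by €25,600, which is 11 full-or-partial €2,500 increments; reduction = 11 × €225 = €2,475, leaving €6,975.
Total: €290 + €0 + €11,750 + €6,975 = €19,015.

€19,015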